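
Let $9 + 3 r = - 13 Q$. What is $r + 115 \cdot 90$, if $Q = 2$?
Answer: $\frac{31015}{3} \approx 10338.0$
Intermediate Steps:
$r = - \frac{35}{3}$ ($r = -3 + \frac{\left(-13\right) 2}{3} = -3 + \frac{1}{3} \left(-26\right) = -3 - \frac{26}{3} = - \frac{35}{3} \approx -11.667$)
$r + 115 \cdot 90 = - \frac{35}{3} + 115 \cdot 90 = - \frac{35}{3} + 10350 = \frac{31015}{3}$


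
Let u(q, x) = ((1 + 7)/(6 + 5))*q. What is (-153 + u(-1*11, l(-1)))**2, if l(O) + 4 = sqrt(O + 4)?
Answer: 25921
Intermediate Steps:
l(O) = -4 + sqrt(4 + O) (l(O) = -4 + sqrt(O + 4) = -4 + sqrt(4 + O))
u(q, x) = 8*q/11 (u(q, x) = (8/11)*q = (8*(1/11))*q = 8*q/11)
(-153 + u(-1*11, l(-1)))**2 = (-153 + 8*(-1*11)/11)**2 = (-153 + (8/11)*(-11))**2 = (-153 - 8)**2 = (-161)**2 = 25921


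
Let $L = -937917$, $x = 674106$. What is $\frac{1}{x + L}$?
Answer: $- \frac{1}{263811} \approx -3.7906 \cdot 10^{-6}$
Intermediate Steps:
$\frac{1}{x + L} = \frac{1}{674106 - 937917} = \frac{1}{-263811} = - \frac{1}{263811}$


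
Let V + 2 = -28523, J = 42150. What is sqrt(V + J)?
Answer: 5*sqrt(545) ≈ 116.73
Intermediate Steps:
V = -28525 (V = -2 - 28523 = -28525)
sqrt(V + J) = sqrt(-28525 + 42150) = sqrt(13625) = 5*sqrt(545)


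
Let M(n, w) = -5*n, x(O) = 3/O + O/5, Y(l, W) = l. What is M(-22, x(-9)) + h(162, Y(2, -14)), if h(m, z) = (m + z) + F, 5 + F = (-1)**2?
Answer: 270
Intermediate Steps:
F = -4 (F = -5 + (-1)**2 = -5 + 1 = -4)
h(m, z) = -4 + m + z (h(m, z) = (m + z) - 4 = -4 + m + z)
x(O) = 3/O + O/5 (x(O) = 3/O + O*(1/5) = 3/O + O/5)
M(-22, x(-9)) + h(162, Y(2, -14)) = -5*(-22) + (-4 + 162 + 2) = 110 + 160 = 270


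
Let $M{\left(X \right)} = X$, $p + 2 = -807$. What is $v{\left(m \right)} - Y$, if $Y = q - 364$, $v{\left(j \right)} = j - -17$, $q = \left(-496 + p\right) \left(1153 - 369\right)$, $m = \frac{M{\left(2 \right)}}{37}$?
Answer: $\frac{37869539}{37} \approx 1.0235 \cdot 10^{6}$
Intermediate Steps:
$p = -809$ ($p = -2 - 807 = -809$)
$m = \frac{2}{37} \approx 0.054054$
$q = -1023120$ ($q = \left(-496 - 809\right) \left(1153 - 369\right) = \left(-1305\right) 784 = -1023120$)
$v{\left(j \right)} = 17 + j$ ($v{\left(j \right)} = j + 17 = 17 + j$)
$Y = -1023484$ ($Y = -1023120 - 364 = -1023484$)
$v{\left(m \right)} - Y = \left(17 + \frac{2}{37}\right) - -1023484 = \frac{631}{37} + 1023484 = \frac{37869539}{37}$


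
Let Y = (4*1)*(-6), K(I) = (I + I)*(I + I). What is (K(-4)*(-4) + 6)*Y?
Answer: 6000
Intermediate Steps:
K(I) = 4*I**2 (K(I) = (2*I)*(2*I) = 4*I**2)
Y = -24 (Y = 4*(-6) = -24)
(K(-4)*(-4) + 6)*Y = ((4*(-4)**2)*(-4) + 6)*(-24) = ((4*16)*(-4) + 6)*(-24) = (64*(-4) + 6)*(-24) = (-256 + 6)*(-24) = -250*(-24) = 6000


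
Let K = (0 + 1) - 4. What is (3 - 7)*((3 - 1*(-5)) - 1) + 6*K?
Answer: -46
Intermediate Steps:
K = -3 (K = 1 - 4 = -3)
(3 - 7)*((3 - 1*(-5)) - 1) + 6*K = (3 - 7)*((3 - 1*(-5)) - 1) + 6*(-3) = -4*((3 + 5) - 1) - 18 = -4*(8 - 1) - 18 = -4*7 - 18 = -28 - 18 = -46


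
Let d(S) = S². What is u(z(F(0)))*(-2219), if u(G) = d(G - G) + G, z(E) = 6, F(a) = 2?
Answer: -13314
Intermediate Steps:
u(G) = G (u(G) = (G - G)² + G = 0² + G = 0 + G = G)
u(z(F(0)))*(-2219) = 6*(-2219) = -13314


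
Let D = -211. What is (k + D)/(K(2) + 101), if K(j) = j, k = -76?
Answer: -287/103 ≈ -2.7864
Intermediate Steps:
(k + D)/(K(2) + 101) = (-76 - 211)/(2 + 101) = -287/103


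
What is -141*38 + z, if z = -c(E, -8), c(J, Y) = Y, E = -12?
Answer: -5350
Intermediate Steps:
z = 8 (z = -1*(-8) = 8)
-141*38 + z = -141*38 + 8 = -5358 + 8 = -5350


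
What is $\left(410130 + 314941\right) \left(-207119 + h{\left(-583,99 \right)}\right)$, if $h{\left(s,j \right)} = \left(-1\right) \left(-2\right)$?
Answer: $-150174530307$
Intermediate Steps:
$h{\left(s,j \right)} = 2$
$\left(410130 + 314941\right) \left(-207119 + h{\left(-583,99 \right)}\right) = \left(410130 + 314941\right) \left(-207119 + 2\right) = 725071 \left(-207117\right) = -150174530307$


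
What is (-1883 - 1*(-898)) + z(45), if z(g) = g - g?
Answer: -985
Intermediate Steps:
z(g) = 0
(-1883 - 1*(-898)) + z(45) = (-1883 - 1*(-898)) + 0 = (-1883 + 898) + 0 = -985 + 0 = -985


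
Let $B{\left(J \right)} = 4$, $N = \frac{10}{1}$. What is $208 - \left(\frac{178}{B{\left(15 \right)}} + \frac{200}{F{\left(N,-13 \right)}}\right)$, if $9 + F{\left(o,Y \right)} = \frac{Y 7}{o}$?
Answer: $\frac{63187}{362} \approx 174.55$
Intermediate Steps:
$N = 10$ ($N = 10 \cdot 1 = 10$)
$F{\left(o,Y \right)} = -9 + \frac{7 Y}{o}$ ($F{\left(o,Y \right)} = -9 + \frac{Y 7}{o} = -9 + \frac{7 Y}{o}$)
$208 - \left(\frac{178}{B{\left(15 \right)}} + \frac{200}{F{\left(N,-13 \right)}}\right) = 208 - \left(\frac{89}{2} + \frac{200}{-9 + 7 \left(-13\right) \frac{1}{10}}\right) = 208 - \left(\frac{89}{2} + \frac{200}{-9 - \frac{91}{10}}\right) = 208 - \left(\frac{89}{2} + \frac{200}{- \frac{181}{10}}\right) = 208 - \frac{12109}{362} = \frac{63187}{362}$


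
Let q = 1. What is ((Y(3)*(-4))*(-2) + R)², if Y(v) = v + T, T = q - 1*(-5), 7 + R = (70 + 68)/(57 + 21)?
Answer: 753424/169 ≈ 4458.1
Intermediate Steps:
R = -68/13 (R = -7 + (70 + 68)/(57 + 21) = -7 + 138/78 = -7 + 138*(1/78) = -7 + 23/13 = -68/13 ≈ -5.2308)
T = 6 (T = 1 - 1*(-5) = 1 + 5 = 6)
Y(v) = 6 + v (Y(v) = v + 6 = 6 + v)
((Y(3)*(-4))*(-2) + R)² = (((6 + 3)*(-4))*(-2) - 68/13)² = ((9*(-4))*(-2) - 68/13)² = (-36*(-2) - 68/13)² = (72 - 68/13)² = (868/13)² = 753424/169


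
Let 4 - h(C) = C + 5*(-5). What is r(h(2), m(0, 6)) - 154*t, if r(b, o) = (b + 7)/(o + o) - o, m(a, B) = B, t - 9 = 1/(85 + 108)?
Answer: -1609579/1158 ≈ -1390.0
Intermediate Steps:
t = 1738/193 (t = 9 + 1/(85 + 108) = 9 + 1/193 = 1738/193 ≈ 9.0052)
h(C) = 29 - C (h(C) = 4 - (C + 5*(-5)) = 4 - (C - 25) = 4 - (-25 + C) = 4 + (25 - C) = 29 - C)
r(b, o) = -o + (7 + b)/(2*o) (r(b, o) = (7 + b)/((2*o)) - o = (7 + b)*(1/(2*o)) - o = (7 + b)/(2*o) - o = -o + (7 + b)/(2*o))
r(h(2), m(0, 6)) - 154*t = (1/2)*(7 + (29 - 1*2) - 2*6**2)/6 - 154*1738/193 = (1/2)*(1/6)*(7 + (29 - 2) - 2*36) - 267652/193 = (1/2)*(1/6)*(7 + 27 - 72) - 267652/193 = (1/2)*(1/6)*(-38) - 267652/193 = -19/6 - 267652/193 = -1609579/1158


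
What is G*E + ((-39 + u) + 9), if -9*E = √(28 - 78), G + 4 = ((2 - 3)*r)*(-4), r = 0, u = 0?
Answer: -30 + 20*I*√2/9 ≈ -30.0 + 3.1427*I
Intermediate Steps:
G = -4 (G = -4 + ((2 - 3)*0)*(-4) = -4 - 1*0*(-4) = -4 + 0*(-4) = -4 + 0 = -4)
E = -5*I*√2/9 (E = -√(28 - 78)/9 = -5*I*√2/9 ≈ -0.78567*I)
G*E + ((-39 + u) + 9) = -(-20)*I*√2/9 + ((-39 + 0) + 9) = 20*I*√2/9 + (-39 + 9) = 20*I*√2/9 - 30 = -30 + 20*I*√2/9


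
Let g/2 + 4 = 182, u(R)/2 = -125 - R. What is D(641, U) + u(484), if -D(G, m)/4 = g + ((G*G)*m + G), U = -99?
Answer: 162703670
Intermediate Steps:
u(R) = -250 - 2*R (u(R) = 2*(-125 - R) = -250 - 2*R)
g = 356 (g = -8 + 2*182 = -8 + 364 = 356)
D(G, m) = -1424 - 4*G - 4*m*G² (D(G, m) = -4*(356 + ((G*G)*m + G)) = -4*(356 + (G²*m + G)) = -4*(356 + (m*G² + G)) = -4*(356 + (G + m*G²)) = -4*(356 + G + m*G²) = -1424 - 4*G - 4*m*G²)
D(641, U) + u(484) = (-1424 - 4*641 - 4*(-99)*641²) + (-250 - 2*484) = (-1424 - 2564 - 4*(-99)*410881) + (-250 - 968) = (-1424 - 2564 + 162708876) - 1218 = 162704888 - 1218 = 162703670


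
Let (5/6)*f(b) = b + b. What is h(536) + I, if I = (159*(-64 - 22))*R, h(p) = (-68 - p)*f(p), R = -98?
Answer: 2815332/5 ≈ 5.6307e+5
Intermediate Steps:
f(b) = 12*b/5 (f(b) = 6*(b + b)/5 = 6*(2*b)/5 = 12*b/5)
h(p) = 12*p*(-68 - p)/5 (h(p) = (-68 - p)*(12*p/5) = 12*p*(-68 - p)/5)
I = 1340052 (I = (159*(-64 - 22))*(-98) = (159*(-86))*(-98) = -13674*(-98) = 1340052)
h(536) + I = -12/5*536*(68 + 536) + 1340052 = -12/5*536*604 + 1340052 = -3884928/5 + 1340052 = 2815332/5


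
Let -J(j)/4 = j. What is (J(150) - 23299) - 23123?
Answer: -47022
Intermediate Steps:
J(j) = -4*j
(J(150) - 23299) - 23123 = (-4*150 - 23299) - 23123 = (-600 - 23299) - 23123 = -23899 - 23123 = -47022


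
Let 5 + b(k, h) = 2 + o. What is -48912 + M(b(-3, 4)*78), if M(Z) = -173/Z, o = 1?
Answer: -7630099/156 ≈ -48911.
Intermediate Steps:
b(k, h) = -2 (b(k, h) = -5 + (2 + 1) = -5 + 3 = -2)
-48912 + M(b(-3, 4)*78) = -48912 - 173/((-2*78)) = -48912 - 173/(-156) = -48912 - 173*(-1/156) = -48912 + 173/156 = -7630099/156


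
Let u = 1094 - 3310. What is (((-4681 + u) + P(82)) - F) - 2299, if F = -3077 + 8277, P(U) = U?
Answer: -14314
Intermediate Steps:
F = 5200
u = -2216
(((-4681 + u) + P(82)) - F) - 2299 = (((-4681 - 2216) + 82) - 1*5200) - 2299 = ((-6897 + 82) - 5200) - 2299 = (-6815 - 5200) - 2299 = -12015 - 2299 = -14314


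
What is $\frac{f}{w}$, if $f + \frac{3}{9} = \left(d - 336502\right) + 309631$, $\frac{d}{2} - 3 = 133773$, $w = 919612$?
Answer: $\frac{361021}{1379418} \approx 0.26172$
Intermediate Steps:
$d = 267552$ ($d = 6 + 2 \cdot 133773 = 6 + 267546 = 267552$)
$f = \frac{722042}{3}$ ($f = - \frac{1}{3} + \left(\left(267552 - 336502\right) + 309631\right) = - \frac{1}{3} + \left(-68950 + 309631\right) = - \frac{1}{3} + 240681 = \frac{722042}{3} \approx 2.4068 \cdot 10^{5}$)
$\frac{f}{w} = \frac{722042}{3 \cdot 919612} = \frac{722042}{3} \cdot \frac{1}{919612} = \frac{361021}{1379418}$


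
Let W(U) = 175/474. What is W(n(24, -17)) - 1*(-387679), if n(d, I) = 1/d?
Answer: 183760021/474 ≈ 3.8768e+5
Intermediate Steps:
W(U) = 175/474 (W(U) = 175*(1/474) = 175/474)
W(n(24, -17)) - 1*(-387679) = 175/474 - 1*(-387679) = 175/474 + 387679 = 183760021/474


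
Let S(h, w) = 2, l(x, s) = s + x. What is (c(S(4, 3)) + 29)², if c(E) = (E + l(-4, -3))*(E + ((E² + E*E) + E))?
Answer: 961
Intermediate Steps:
c(E) = (-7 + E)*(2*E + 2*E²) (c(E) = (E + (-3 - 4))*(E + ((E² + E*E) + E)) = (E - 7)*(E + ((E² + E²) + E)) = (-7 + E)*(E + (2*E² + E)) = (-7 + E)*(E + (E + 2*E²)) = (-7 + E)*(2*E + 2*E²))
(c(S(4, 3)) + 29)² = (2*2*(-7 + 2² - 6*2) + 29)² = (2*2*(-7 + 4 - 12) + 29)² = (2*2*(-15) + 29)² = (-60 + 29)² = (-31)² = 961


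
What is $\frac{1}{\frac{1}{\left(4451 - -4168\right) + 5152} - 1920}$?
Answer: $- \frac{13771}{26440319} \approx -0.00052083$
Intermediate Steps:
$\frac{1}{\frac{1}{\left(4451 - -4168\right) + 5152} - 1920} = \frac{1}{\frac{1}{\left(4451 + 4168\right) + 5152} - 1920} = \frac{1}{\frac{1}{8619 + 5152} - 1920} = \frac{1}{\frac{1}{13771} - 1920} = \frac{1}{- \frac{26440319}{13771}} = - \frac{13771}{26440319}$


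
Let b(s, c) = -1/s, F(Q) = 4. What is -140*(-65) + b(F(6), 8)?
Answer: 36399/4 ≈ 9099.8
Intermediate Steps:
-140*(-65) + b(F(6), 8) = -140*(-65) - 1/4 = 9100 - 1*¼ = 9100 - ¼ = 36399/4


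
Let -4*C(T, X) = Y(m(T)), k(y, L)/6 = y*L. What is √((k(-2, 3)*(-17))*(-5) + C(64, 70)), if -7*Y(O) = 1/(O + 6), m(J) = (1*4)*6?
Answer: I*√539783790/420 ≈ 55.317*I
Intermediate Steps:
m(J) = 24 (m(J) = 4*6 = 24)
Y(O) = -1/(7*(6 + O)) (Y(O) = -1/(7*(O + 6)) = -1/(7*(6 + O)))
k(y, L) = 6*L*y (k(y, L) = 6*(y*L) = 6*(L*y) = 6*L*y)
C(T, X) = 1/840 (C(T, X) = -(-1)/(4*(42 + 7*24)) = -(-1)/(4*(42 + 168)) = -(-1)/(4*210) = -¼*(-1/210) = 1/840)
√((k(-2, 3)*(-17))*(-5) + C(64, 70)) = √(((6*3*(-2))*(-17))*(-5) + 1/840) = √(-36*(-17)*(-5) + 1/840) = √(612*(-5) + 1/840) = √(-3060 + 1/840) = √(-2570399/840) = I*√539783790/420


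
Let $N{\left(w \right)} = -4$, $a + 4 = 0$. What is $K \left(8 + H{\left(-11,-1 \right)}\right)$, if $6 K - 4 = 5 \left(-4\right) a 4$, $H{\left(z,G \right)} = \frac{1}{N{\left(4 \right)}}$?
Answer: $\frac{837}{2} \approx 418.5$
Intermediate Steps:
$a = -4$ ($a = -4 + 0 = -4$)
$H{\left(z,G \right)} = - \frac{1}{4}$ ($H{\left(z,G \right)} = \frac{1}{-4} = - \frac{1}{4}$)
$K = 54$ ($K = \frac{2}{3} + \frac{5 \left(-4\right) \left(-4\right) 4}{6} = \frac{2}{3} + \frac{\left(-20\right) \left(-4\right) 4}{6} = \frac{2}{3} + \frac{80 \cdot 4}{6} = \frac{2}{3} + \frac{1}{6} \cdot 320 = \frac{2}{3} + \frac{160}{3} = 54$)
$K \left(8 + H{\left(-11,-1 \right)}\right) = 54 \left(8 - \frac{1}{4}\right) = 54 \cdot \frac{31}{4} = \frac{837}{2}$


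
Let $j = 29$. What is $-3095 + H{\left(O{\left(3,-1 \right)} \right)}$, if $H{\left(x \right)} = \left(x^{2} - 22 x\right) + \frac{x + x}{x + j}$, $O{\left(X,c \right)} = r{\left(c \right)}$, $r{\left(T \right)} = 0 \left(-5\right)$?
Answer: $-3095$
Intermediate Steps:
$r{\left(T \right)} = 0$
$O{\left(X,c \right)} = 0$
$H{\left(x \right)} = x^{2} - 22 x + \frac{2 x}{29 + x}$ ($H{\left(x \right)} = \left(x^{2} - 22 x\right) + \frac{x + x}{x + 29} = \left(x^{2} - 22 x\right) + \frac{2 x}{29 + x} = x^{2} - 22 x + \frac{2 x}{29 + x}$)
$-3095 + H{\left(O{\left(3,-1 \right)} \right)} = -3095 + \frac{0 \left(-636 + 0^{2} + 7 \cdot 0\right)}{29 + 0} = -3095 + \frac{0 \left(-636 + 0 + 0\right)}{29} = -3095 + 0 \cdot \frac{1}{29} \left(-636\right) = -3095 + 0 = -3095$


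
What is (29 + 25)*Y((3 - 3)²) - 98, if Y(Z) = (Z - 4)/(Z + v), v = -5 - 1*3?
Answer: -71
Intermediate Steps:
v = -8 (v = -5 - 3 = -8)
Y(Z) = (-4 + Z)/(-8 + Z) (Y(Z) = (Z - 4)/(Z - 8) = (-4 + Z)/(-8 + Z))
(29 + 25)*Y((3 - 3)²) - 98 = (29 + 25)*((-4 + (3 - 3)²)/(-8 + (3 - 3)²)) - 98 = 54*((-4 + 0²)/(-8 + 0²)) - 98 = 54*((-4 + 0)/(-8 + 0)) - 98 = 54*(-4/(-8)) - 98 = 54*(-⅛*(-4)) - 98 = 54*(½) - 98 = 27 - 98 = -71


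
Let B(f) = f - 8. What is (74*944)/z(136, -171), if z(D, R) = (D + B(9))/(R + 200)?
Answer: 2025824/137 ≈ 14787.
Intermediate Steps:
B(f) = -8 + f
z(D, R) = (1 + D)/(200 + R) (z(D, R) = (D + (-8 + 9))/(R + 200) = (D + 1)/(200 + R) = (1 + D)/(200 + R))
(74*944)/z(136, -171) = (74*944)/(((1 + 136)/(200 - 171))) = 69856/((137/29)) = 69856/(((1/29)*137)) = 69856/(137/29) = 69856*(29/137) = 2025824/137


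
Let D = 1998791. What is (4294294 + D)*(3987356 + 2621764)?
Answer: 41591753935200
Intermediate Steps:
(4294294 + D)*(3987356 + 2621764) = (4294294 + 1998791)*(3987356 + 2621764) = 6293085*6609120 = 41591753935200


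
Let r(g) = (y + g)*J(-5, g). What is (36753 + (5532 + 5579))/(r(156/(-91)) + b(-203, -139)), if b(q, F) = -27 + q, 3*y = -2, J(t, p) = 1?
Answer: -125643/610 ≈ -205.97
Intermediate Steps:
y = -⅔ (y = (⅓)*(-2) = -⅔ ≈ -0.66667)
r(g) = -⅔ + g (r(g) = (-⅔ + g)*1 = -⅔ + g)
(36753 + (5532 + 5579))/(r(156/(-91)) + b(-203, -139)) = (36753 + (5532 + 5579))/((-⅔ + 156/(-91)) + (-27 - 203)) = (36753 + 11111)/((-⅔ + 156*(-1/91)) - 230) = 47864/((-⅔ - 12/7) - 230) = 47864/(-50/21 - 230) = 47864/(-4880/21) = 47864*(-21/4880) = -125643/610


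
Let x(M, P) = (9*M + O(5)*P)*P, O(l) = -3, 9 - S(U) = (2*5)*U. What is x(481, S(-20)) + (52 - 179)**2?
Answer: 789847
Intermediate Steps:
S(U) = 9 - 10*U (S(U) = 9 - 2*5*U = 9 - 10*U)
x(M, P) = P*(-3*P + 9*M) (x(M, P) = (9*M - 3*P)*P = (-3*P + 9*M)*P = P*(-3*P + 9*M))
x(481, S(-20)) + (52 - 179)**2 = 3*(9 - 10*(-20))*(-(9 - 10*(-20)) + 3*481) + (52 - 179)**2 = 3*(9 + 200)*(-(9 + 200) + 1443) + (-127)**2 = 3*209*(-1*209 + 1443) + 16129 = 3*209*(-209 + 1443) + 16129 = 3*209*1234 + 16129 = 773718 + 16129 = 789847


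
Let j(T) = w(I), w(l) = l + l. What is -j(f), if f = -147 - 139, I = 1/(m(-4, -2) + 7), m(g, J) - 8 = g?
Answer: -2/11 ≈ -0.18182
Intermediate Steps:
m(g, J) = 8 + g
I = 1/11 (I = 1/((8 - 4) + 7) = 1/(4 + 7) = 1/11 ≈ 0.090909)
w(l) = 2*l
f = -286
j(T) = 2/11 (j(T) = 2*(1/11) = 2/11)
-j(f) = -1*2/11 = -2/11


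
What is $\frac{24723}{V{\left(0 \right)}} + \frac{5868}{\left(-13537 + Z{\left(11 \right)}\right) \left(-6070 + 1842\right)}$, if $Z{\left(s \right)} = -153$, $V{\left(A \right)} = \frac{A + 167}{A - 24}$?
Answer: $- \frac{8585999001171}{2416545110} \approx -3553.0$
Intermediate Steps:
$V{\left(A \right)} = \frac{167 + A}{-24 + A}$
$\frac{24723}{V{\left(0 \right)}} + \frac{5868}{\left(-13537 + Z{\left(11 \right)}\right) \left(-6070 + 1842\right)} = \frac{24723}{\frac{1}{-24 + 0} \left(167 + 0\right)} + \frac{5868}{\left(-13537 - 153\right) \left(-6070 + 1842\right)} = \frac{24723}{\frac{1}{-24} \cdot 167} + \frac{5868}{\left(-13690\right) \left(-4228\right)} = \frac{24723}{\left(- \frac{1}{24}\right) 167} + \frac{5868}{57881320} = \frac{24723}{- \frac{167}{24}} + 5868 \cdot \frac{1}{57881320} = 24723 \left(- \frac{24}{167}\right) + \frac{1467}{14470330} = - \frac{593352}{167} + \frac{1467}{14470330} = - \frac{8585999001171}{2416545110}$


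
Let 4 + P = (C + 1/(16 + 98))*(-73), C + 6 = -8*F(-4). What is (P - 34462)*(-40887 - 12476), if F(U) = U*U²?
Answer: 434381703827/114 ≈ 3.8104e+9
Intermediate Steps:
F(U) = U³
C = 506 (C = -6 - 8*(-4)³ = -6 - 8*(-64) = -6 + 512 = 506)
P = -4211461/114 (P = -4 + (506 + 1/(16 + 98))*(-73) = -4 + (506 + 1/114)*(-73) = -4 + (57685/114)*(-73) = -4 - 4211005/114 = -4211461/114 ≈ -36943.)
(P - 34462)*(-40887 - 12476) = (-4211461/114 - 34462)*(-40887 - 12476) = -8140129/114*(-53363) = 434381703827/114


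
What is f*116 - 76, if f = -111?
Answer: -12952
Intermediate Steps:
f*116 - 76 = -111*116 - 76 = -12876 - 76 = -12952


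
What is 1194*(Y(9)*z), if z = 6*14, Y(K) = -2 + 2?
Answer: 0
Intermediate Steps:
Y(K) = 0
z = 84
1194*(Y(9)*z) = 1194*(0*84) = 1194*0 = 0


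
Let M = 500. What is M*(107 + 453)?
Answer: 280000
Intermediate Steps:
M*(107 + 453) = 500*(107 + 453) = 500*560 = 280000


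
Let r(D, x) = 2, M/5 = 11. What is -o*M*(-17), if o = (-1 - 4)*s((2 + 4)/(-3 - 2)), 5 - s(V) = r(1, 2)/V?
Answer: -93500/3 ≈ -31167.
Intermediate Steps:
M = 55 (M = 5*11 = 55)
s(V) = 5 - 2/V
o = -100/3 (o = (-1 - 4)*(5 - 2*(-3 - 2)/(2 + 4)) = -5*(5 - 2/(6/(-5))) = -5*(5 - 2/(6*(-⅕))) = -5*(5 - 2/(-6/5)) = -5*(5 - 2*(-⅚)) = -5*(5 + 5/3) = -5*20/3 = -100/3 ≈ -33.333)
-o*M*(-17) = -(-100/3*55)*(-17) = -(-5500)*(-17)/3 = -1*93500/3 = -93500/3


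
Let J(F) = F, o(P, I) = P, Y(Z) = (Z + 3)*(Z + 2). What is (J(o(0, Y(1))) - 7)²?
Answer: 49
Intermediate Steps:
Y(Z) = (2 + Z)*(3 + Z) (Y(Z) = (3 + Z)*(2 + Z) = (2 + Z)*(3 + Z))
(J(o(0, Y(1))) - 7)² = (0 - 7)² = (-7)² = 49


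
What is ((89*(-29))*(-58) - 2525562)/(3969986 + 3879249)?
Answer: -2375864/7849235 ≈ -0.30269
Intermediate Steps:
((89*(-29))*(-58) - 2525562)/(3969986 + 3879249) = (-2581*(-58) - 2525562)/7849235 = (149698 - 2525562)*(1/7849235) = -2375864*1/7849235 = -2375864/7849235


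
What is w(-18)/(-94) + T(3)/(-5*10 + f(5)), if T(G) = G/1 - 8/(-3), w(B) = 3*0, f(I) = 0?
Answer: -17/150 ≈ -0.11333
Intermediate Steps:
w(B) = 0
T(G) = 8/3 + G (T(G) = G*1 - 8*(-⅓) = G + 8/3 = 8/3 + G)
w(-18)/(-94) + T(3)/(-5*10 + f(5)) = 0/(-94) + (8/3 + 3)/(-5*10 + 0) = 0*(-1/94) + 17/(3*(-50 + 0)) = 0 + (17/3)/(-50) = 0 + (17/3)*(-1/50) = 0 - 17/150 = -17/150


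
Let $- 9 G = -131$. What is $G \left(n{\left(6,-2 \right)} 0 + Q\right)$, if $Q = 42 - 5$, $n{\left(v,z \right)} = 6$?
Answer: $\frac{4847}{9} \approx 538.56$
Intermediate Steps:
$G = \frac{131}{9}$ ($G = \left(- \frac{1}{9}\right) \left(-131\right) = \frac{131}{9} \approx 14.556$)
$Q = 37$
$G \left(n{\left(6,-2 \right)} 0 + Q\right) = \frac{131 \left(6 \cdot 0 + 37\right)}{9} = \frac{131 \left(0 + 37\right)}{9} = \frac{131}{9} \cdot 37 = \frac{4847}{9}$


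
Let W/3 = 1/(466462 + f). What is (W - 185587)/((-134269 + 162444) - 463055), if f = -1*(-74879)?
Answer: 8372154347/19618197840 ≈ 0.42675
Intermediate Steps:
f = 74879
W = 1/180447 (W = 3/(466462 + 74879) = 3/541341 = 3*(1/541341) = 1/180447 ≈ 5.5418e-6)
(W - 185587)/((-134269 + 162444) - 463055) = (1/180447 - 185587)/((-134269 + 162444) - 463055) = -33488617388/(180447*(28175 - 463055)) = -33488617388/180447/(-434880) = -33488617388/180447*(-1/434880) = 8372154347/19618197840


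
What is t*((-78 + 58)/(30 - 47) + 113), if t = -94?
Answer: -182454/17 ≈ -10733.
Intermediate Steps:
t*((-78 + 58)/(30 - 47) + 113) = -94*((-78 + 58)/(30 - 47) + 113) = -94*(-20/(-17) + 113) = -94*(-20*(-1/17) + 113) = -94*(20/17 + 113) = -94*1941/17 = -182454/17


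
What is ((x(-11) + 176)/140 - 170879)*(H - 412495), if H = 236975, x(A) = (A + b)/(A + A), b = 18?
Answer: 2309419560540/77 ≈ 2.9992e+10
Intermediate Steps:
x(A) = (18 + A)/(2*A) (x(A) = (A + 18)/(A + A) = (18 + A)/((2*A)) = (18 + A)*(1/(2*A)) = (18 + A)/(2*A))
((x(-11) + 176)/140 - 170879)*(H - 412495) = (((½)*(18 - 11)/(-11) + 176)/140 - 170879)*(236975 - 412495) = (((½)*(-1/11)*7 + 176)*(1/140) - 170879)*(-175520) = ((-7/22 + 176)*(1/140) - 170879)*(-175520) = ((3865/22)*(1/140) - 170879)*(-175520) = (773/616 - 170879)*(-175520) = -105260691/616*(-175520) = 2309419560540/77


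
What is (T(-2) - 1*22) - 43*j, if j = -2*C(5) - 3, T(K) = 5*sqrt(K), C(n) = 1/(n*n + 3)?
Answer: 1541/14 + 5*I*sqrt(2) ≈ 110.07 + 7.0711*I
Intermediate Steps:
C(n) = 1/(3 + n**2) (C(n) = 1/(n**2 + 3) = 1/(3 + n**2))
j = -43/14 (j = -2/(3 + 5**2) - 3 = -2/(3 + 25) - 3 = -2/28 - 3 = -2*1/28 - 3 = -1/14 - 3 = -43/14 ≈ -3.0714)
(T(-2) - 1*22) - 43*j = (5*sqrt(-2) - 1*22) - 43*(-43/14) = (5*(I*sqrt(2)) - 22) + 1849/14 = (5*I*sqrt(2) - 22) + 1849/14 = (-22 + 5*I*sqrt(2)) + 1849/14 = 1541/14 + 5*I*sqrt(2)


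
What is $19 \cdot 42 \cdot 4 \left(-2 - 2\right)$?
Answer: $-12768$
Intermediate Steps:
$19 \cdot 42 \cdot 4 \left(-2 - 2\right) = 798 \cdot 4 \left(-4\right) = 798 \left(-16\right) = -12768$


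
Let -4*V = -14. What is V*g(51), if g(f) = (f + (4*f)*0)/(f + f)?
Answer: 7/4 ≈ 1.7500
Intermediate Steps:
V = 7/2 (V = -1/4*(-14) = 7/2 ≈ 3.5000)
g(f) = 1/2 (g(f) = (f + 0)/((2*f)) = f*(1/(2*f)) = 1/2)
V*g(51) = (7/2)*(1/2) = 7/4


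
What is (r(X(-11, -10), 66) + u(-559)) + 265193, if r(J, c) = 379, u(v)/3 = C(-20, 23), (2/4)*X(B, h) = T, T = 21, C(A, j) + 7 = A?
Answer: 265491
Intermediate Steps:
C(A, j) = -7 + A
X(B, h) = 42 (X(B, h) = 2*21 = 42)
u(v) = -81 (u(v) = 3*(-7 - 20) = 3*(-27) = -81)
(r(X(-11, -10), 66) + u(-559)) + 265193 = (379 - 81) + 265193 = 298 + 265193 = 265491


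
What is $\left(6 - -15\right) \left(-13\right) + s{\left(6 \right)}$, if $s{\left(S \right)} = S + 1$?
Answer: $-266$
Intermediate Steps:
$s{\left(S \right)} = 1 + S$
$\left(6 - -15\right) \left(-13\right) + s{\left(6 \right)} = \left(6 - -15\right) \left(-13\right) + \left(1 + 6\right) = \left(6 + 15\right) \left(-13\right) + 7 = 21 \left(-13\right) + 7 = -273 + 7 = -266$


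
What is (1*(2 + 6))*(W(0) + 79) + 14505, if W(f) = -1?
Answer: 15129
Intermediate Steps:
(1*(2 + 6))*(W(0) + 79) + 14505 = (1*(2 + 6))*(-1 + 79) + 14505 = (1*8)*78 + 14505 = 8*78 + 14505 = 624 + 14505 = 15129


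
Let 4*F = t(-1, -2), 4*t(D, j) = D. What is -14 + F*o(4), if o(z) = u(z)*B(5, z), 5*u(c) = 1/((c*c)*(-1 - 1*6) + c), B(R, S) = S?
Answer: -30239/2160 ≈ -14.000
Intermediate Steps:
t(D, j) = D/4
F = -1/16 (F = ((1/4)*(-1))/4 = (1/4)*(-1/4) = -1/16 ≈ -0.062500)
u(c) = 1/(5*(c - 7*c**2)) (u(c) = 1/(5*((c*c)*(-1 - 1*6) + c)) = 1/(5*(c**2*(-1 - 6) + c)) = 1/(5*(c**2*(-7) + c)) = 1/(5*(-7*c**2 + c)) = 1/(5*(c - 7*c**2)))
o(z) = -1/(5*(-1 + 7*z)) (o(z) = (-1/(5*z*(-1 + 7*z)))*z = -1/(5*(-1 + 7*z)))
-14 + F*o(4) = -14 - (-1)/(16*(-5 + 35*4)) = -14 - (-1)/(16*(-5 + 140)) = -14 - (-1)/(16*135) = -14 - 1/16*(-1/135) = -14 + 1/2160 = -30239/2160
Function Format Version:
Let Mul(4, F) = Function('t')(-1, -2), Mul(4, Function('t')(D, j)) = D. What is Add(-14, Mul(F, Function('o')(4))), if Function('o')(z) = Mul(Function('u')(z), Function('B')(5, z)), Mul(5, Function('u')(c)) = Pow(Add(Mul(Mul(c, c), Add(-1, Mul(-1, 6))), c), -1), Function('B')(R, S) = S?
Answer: Rational(-30239, 2160) ≈ -14.000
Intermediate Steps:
Function('t')(D, j) = Mul(Rational(1, 4), D)
F = Rational(-1, 16) (F = Mul(Rational(1, 4), Mul(Rational(1, 4), -1)) = Mul(Rational(1, 4), Rational(-1, 4)) = Rational(-1, 16) ≈ -0.062500)
Function('u')(c) = Mul(Rational(1, 5), Pow(Add(c, Mul(-7, Pow(c, 2))), -1)) (Function('u')(c) = Mul(Rational(1, 5), Pow(Add(Mul(Mul(c, c), Add(-1, Mul(-1, 6))), c), -1)) = Mul(Rational(1, 5), Pow(Add(Mul(Pow(c, 2), Add(-1, -6)), c), -1)) = Mul(Rational(1, 5), Pow(Add(Mul(Pow(c, 2), -7), c), -1)) = Mul(Rational(1, 5), Pow(Add(Mul(-7, Pow(c, 2)), c), -1)) = Mul(Rational(1, 5), Pow(Add(c, Mul(-7, Pow(c, 2))), -1)))
Function('o')(z) = Mul(Rational(-1, 5), Pow(Add(-1, Mul(7, z)), -1)) (Function('o')(z) = Mul(Mul(Rational(-1, 5), Pow(z, -1), Pow(Add(-1, Mul(7, z)), -1)), z) = Mul(Rational(-1, 5), Pow(Add(-1, Mul(7, z)), -1)))
Add(-14, Mul(F, Function('o')(4))) = Add(-14, Mul(Rational(-1, 16), Mul(-1, Pow(Add(-5, Mul(35, 4)), -1)))) = Add(-14, Mul(Rational(-1, 16), Mul(-1, Pow(Add(-5, 140), -1)))) = Add(-14, Mul(Rational(-1, 16), Mul(-1, Pow(135, -1)))) = Add(-14, Mul(Rational(-1, 16), Mul(-1, Rational(1, 135)))) = Add(-14, Mul(Rational(-1, 16), Rational(-1, 135))) = Add(-14, Rational(1, 2160)) = Rational(-30239, 2160)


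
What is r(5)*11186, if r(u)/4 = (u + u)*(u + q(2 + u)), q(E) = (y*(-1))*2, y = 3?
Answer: -447440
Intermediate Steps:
q(E) = -6 (q(E) = (3*(-1))*2 = -3*2 = -6)
r(u) = 8*u*(-6 + u) (r(u) = 4*((u + u)*(u - 6)) = 4*((2*u)*(-6 + u)) = 4*(2*u*(-6 + u)) = 8*u*(-6 + u))
r(5)*11186 = (8*5*(-6 + 5))*11186 = (8*5*(-1))*11186 = -40*11186 = -447440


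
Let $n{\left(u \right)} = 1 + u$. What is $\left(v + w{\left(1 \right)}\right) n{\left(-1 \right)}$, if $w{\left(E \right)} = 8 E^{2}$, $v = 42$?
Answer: $0$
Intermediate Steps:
$\left(v + w{\left(1 \right)}\right) n{\left(-1 \right)} = \left(42 + 8 \cdot 1^{2}\right) \left(1 - 1\right) = \left(42 + 8 \cdot 1\right) 0 = \left(42 + 8\right) 0 = 50 \cdot 0 = 0$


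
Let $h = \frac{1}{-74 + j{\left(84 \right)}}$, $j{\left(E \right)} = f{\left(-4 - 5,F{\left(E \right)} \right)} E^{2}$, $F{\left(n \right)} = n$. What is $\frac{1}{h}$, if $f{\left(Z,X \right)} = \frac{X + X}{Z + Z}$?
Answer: $-65930$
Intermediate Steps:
$f{\left(Z,X \right)} = \frac{X}{Z}$ ($f{\left(Z,X \right)} = \frac{2 X}{2 Z} = 2 X \frac{1}{2 Z} = \frac{X}{Z}$)
$j{\left(E \right)} = - \frac{E^{3}}{9}$ ($j{\left(E \right)} = \frac{E}{-4 - 5} E^{2} = \frac{E}{-9} E^{2} = E \left(- \frac{1}{9}\right) E^{2} = - \frac{E}{9} E^{2} = - \frac{E^{3}}{9}$)
$h = - \frac{1}{65930}$ ($h = \frac{1}{-74 - \frac{84^{3}}{9}} = \frac{1}{-74 - 65856} = \frac{1}{-65930} = - \frac{1}{65930} \approx -1.5168 \cdot 10^{-5}$)
$\frac{1}{h} = \frac{1}{- \frac{1}{65930}} = -65930$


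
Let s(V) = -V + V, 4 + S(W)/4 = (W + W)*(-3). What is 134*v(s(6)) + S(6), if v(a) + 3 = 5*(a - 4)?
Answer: -3242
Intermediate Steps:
S(W) = -16 - 24*W (S(W) = -16 + 4*((W + W)*(-3)) = -16 + 4*((2*W)*(-3)) = -16 + 4*(-6*W) = -16 - 24*W)
s(V) = 0
v(a) = -23 + 5*a (v(a) = -3 + 5*(a - 4) = -3 + 5*(-4 + a) = -3 + (-20 + 5*a) = -23 + 5*a)
134*v(s(6)) + S(6) = 134*(-23 + 5*0) + (-16 - 24*6) = 134*(-23 + 0) + (-16 - 144) = 134*(-23) - 160 = -3082 - 160 = -3242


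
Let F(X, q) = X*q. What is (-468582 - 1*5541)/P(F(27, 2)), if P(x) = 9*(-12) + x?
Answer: 158041/18 ≈ 8780.1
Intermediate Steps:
P(x) = -108 + x
(-468582 - 1*5541)/P(F(27, 2)) = (-468582 - 1*5541)/(-108 + 27*2) = (-468582 - 5541)/(-108 + 54) = -474123/(-54) = -474123*(-1/54) = 158041/18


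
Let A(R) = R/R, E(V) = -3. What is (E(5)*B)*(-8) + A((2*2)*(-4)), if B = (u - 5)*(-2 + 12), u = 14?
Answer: 2161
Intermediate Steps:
A(R) = 1
B = 90 (B = (14 - 5)*(-2 + 12) = 9*10 = 90)
(E(5)*B)*(-8) + A((2*2)*(-4)) = -3*90*(-8) + 1 = -270*(-8) + 1 = 2160 + 1 = 2161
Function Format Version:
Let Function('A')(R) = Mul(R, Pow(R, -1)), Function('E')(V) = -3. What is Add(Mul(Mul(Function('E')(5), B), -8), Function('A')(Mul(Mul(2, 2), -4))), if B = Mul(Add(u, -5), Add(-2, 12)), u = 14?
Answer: 2161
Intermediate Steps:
Function('A')(R) = 1
B = 90 (B = Mul(Add(14, -5), Add(-2, 12)) = Mul(9, 10) = 90)
Add(Mul(Mul(Function('E')(5), B), -8), Function('A')(Mul(Mul(2, 2), -4))) = Add(Mul(Mul(-3, 90), -8), 1) = Add(Mul(-270, -8), 1) = Add(2160, 1) = 2161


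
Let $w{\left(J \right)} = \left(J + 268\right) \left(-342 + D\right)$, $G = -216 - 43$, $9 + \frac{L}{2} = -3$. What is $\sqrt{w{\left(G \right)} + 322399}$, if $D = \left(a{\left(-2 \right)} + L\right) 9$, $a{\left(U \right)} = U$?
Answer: $\sqrt{317215} \approx 563.22$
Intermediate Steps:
$L = -24$ ($L = -18 + 2 \left(-3\right) = -18 - 6 = -24$)
$D = -234$ ($D = \left(-2 - 24\right) 9 = \left(-26\right) 9 = -234$)
$G = -259$ ($G = -216 - 43 = -259$)
$w{\left(J \right)} = -154368 - 576 J$ ($w{\left(J \right)} = \left(J + 268\right) \left(-342 - 234\right) = \left(268 + J\right) \left(-576\right) = -154368 - 576 J$)
$\sqrt{w{\left(G \right)} + 322399} = \sqrt{\left(-154368 - -149184\right) + 322399} = \sqrt{\left(-154368 + 149184\right) + 322399} = \sqrt{-5184 + 322399} = \sqrt{317215}$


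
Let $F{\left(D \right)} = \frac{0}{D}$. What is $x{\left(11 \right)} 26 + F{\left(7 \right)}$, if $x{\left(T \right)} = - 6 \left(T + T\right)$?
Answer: $-3432$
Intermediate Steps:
$x{\left(T \right)} = - 12 T$ ($x{\left(T \right)} = - 6 \cdot 2 T = - 12 T$)
$F{\left(D \right)} = 0$
$x{\left(11 \right)} 26 + F{\left(7 \right)} = \left(-12\right) 11 \cdot 26 + 0 = \left(-132\right) 26 + 0 = -3432 + 0 = -3432$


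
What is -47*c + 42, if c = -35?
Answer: 1687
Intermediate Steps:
-47*c + 42 = -47*(-35) + 42 = 1645 + 42 = 1687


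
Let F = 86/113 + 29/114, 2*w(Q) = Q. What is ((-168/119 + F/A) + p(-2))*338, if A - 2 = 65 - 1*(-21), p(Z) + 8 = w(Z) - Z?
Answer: -27358516159/9635736 ≈ -2839.3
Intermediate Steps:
w(Q) = Q/2
p(Z) = -8 - Z/2 (p(Z) = -8 + (Z/2 - Z) = -8 - Z/2)
F = 13081/12882 (F = 86*(1/113) + 29*(1/114) = 86/113 + 29/114 = 13081/12882 ≈ 1.0154)
A = 88 (A = 2 + (65 - 1*(-21)) = 2 + (65 + 21) = 2 + 86 = 88)
((-168/119 + F/A) + p(-2))*338 = ((-168/119 + (13081/12882)/88) + (-8 - 1/2*(-2)))*338 = ((-168*1/119 + (13081/12882)*(1/88)) + (-8 + 1))*338 = ((-24/17 + 13081/1133616) - 7)*338 = (-26984407/19271472 - 7)*338 = -161884711/19271472*338 = -27358516159/9635736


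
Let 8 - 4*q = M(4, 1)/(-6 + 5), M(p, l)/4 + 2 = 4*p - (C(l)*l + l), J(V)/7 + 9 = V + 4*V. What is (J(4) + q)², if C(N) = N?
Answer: 8281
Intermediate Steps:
J(V) = -63 + 35*V (J(V) = -63 + 7*(V + 4*V) = -63 + 7*(5*V) = -63 + 35*V)
M(p, l) = -8 - 4*l - 4*l² + 16*p (M(p, l) = -8 + 4*(4*p - (l*l + l)) = -8 + 4*(4*p - (l² + l)) = -8 + 4*(4*p - (l + l²)) = -8 + 4*(4*p + (-l - l²)) = -8 + 4*(-l - l² + 4*p) = -8 + (-4*l - 4*l² + 16*p) = -8 - 4*l - 4*l² + 16*p)
q = 14 (q = 2 - (-8 - 4*1 - 4*1² + 16*4)/(4*(-6 + 5)) = 2 - (-8 - 4 - 4*1 + 64)/(4*(-1)) = 2 - (-8 - 4 - 4 + 64)*(-1)/4 = 2 - 12*(-1) = 2 - ¼*(-48) = 2 + 12 = 14)
(J(4) + q)² = ((-63 + 35*4) + 14)² = ((-63 + 140) + 14)² = (77 + 14)² = 91² = 8281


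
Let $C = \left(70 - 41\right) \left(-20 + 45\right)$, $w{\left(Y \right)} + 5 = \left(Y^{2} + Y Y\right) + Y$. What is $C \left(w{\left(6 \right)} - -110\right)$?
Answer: $132675$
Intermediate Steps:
$w{\left(Y \right)} = -5 + Y + 2 Y^{2}$ ($w{\left(Y \right)} = -5 + \left(\left(Y^{2} + Y Y\right) + Y\right) = -5 + \left(\left(Y^{2} + Y^{2}\right) + Y\right) = -5 + \left(2 Y^{2} + Y\right) = -5 + \left(Y + 2 Y^{2}\right) = -5 + Y + 2 Y^{2}$)
$C = 725$ ($C = \left(70 - 41\right) 25 = 29 \cdot 25 = 725$)
$C \left(w{\left(6 \right)} - -110\right) = 725 \left(\left(-5 + 6 + 2 \cdot 6^{2}\right) - -110\right) = 725 \left(\left(-5 + 6 + 2 \cdot 36\right) + 110\right) = 725 \left(\left(-5 + 6 + 72\right) + 110\right) = 725 \left(73 + 110\right) = 725 \cdot 183 = 132675$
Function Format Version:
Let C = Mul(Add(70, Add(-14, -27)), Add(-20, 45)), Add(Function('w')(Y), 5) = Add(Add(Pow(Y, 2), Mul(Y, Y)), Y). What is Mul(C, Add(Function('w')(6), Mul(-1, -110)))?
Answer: 132675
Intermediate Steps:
Function('w')(Y) = Add(-5, Y, Mul(2, Pow(Y, 2))) (Function('w')(Y) = Add(-5, Add(Add(Pow(Y, 2), Mul(Y, Y)), Y)) = Add(-5, Add(Add(Pow(Y, 2), Pow(Y, 2)), Y)) = Add(-5, Add(Mul(2, Pow(Y, 2)), Y)) = Add(-5, Add(Y, Mul(2, Pow(Y, 2)))) = Add(-5, Y, Mul(2, Pow(Y, 2))))
C = 725 (C = Mul(Add(70, -41), 25) = Mul(29, 25) = 725)
Mul(C, Add(Function('w')(6), Mul(-1, -110))) = Mul(725, Add(Add(-5, 6, Mul(2, Pow(6, 2))), Mul(-1, -110))) = Mul(725, Add(Add(-5, 6, Mul(2, 36)), 110)) = Mul(725, Add(Add(-5, 6, 72), 110)) = Mul(725, Add(73, 110)) = Mul(725, 183) = 132675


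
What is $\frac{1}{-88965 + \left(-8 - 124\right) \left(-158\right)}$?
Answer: $- \frac{1}{68109} \approx -1.4682 \cdot 10^{-5}$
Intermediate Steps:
$\frac{1}{-88965 + \left(-8 - 124\right) \left(-158\right)} = \frac{1}{-88965 - -20856} = \frac{1}{-88965 + 20856} = \frac{1}{-68109} = - \frac{1}{68109}$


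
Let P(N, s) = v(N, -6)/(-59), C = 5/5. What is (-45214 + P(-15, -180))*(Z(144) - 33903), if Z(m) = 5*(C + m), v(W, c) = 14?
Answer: 88506959920/59 ≈ 1.5001e+9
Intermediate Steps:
C = 1 (C = 5*(⅕) = 1)
Z(m) = 5 + 5*m (Z(m) = 5*(1 + m) = 5 + 5*m)
P(N, s) = -14/59 (P(N, s) = 14/(-59) = 14*(-1/59) = -14/59)
(-45214 + P(-15, -180))*(Z(144) - 33903) = (-45214 - 14/59)*((5 + 5*144) - 33903) = -2667640*((5 + 720) - 33903)/59 = -2667640*(725 - 33903)/59 = -2667640/59*(-33178) = 88506959920/59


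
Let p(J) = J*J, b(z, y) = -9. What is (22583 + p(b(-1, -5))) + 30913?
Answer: 53577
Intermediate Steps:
p(J) = J**2
(22583 + p(b(-1, -5))) + 30913 = (22583 + (-9)**2) + 30913 = (22583 + 81) + 30913 = 22664 + 30913 = 53577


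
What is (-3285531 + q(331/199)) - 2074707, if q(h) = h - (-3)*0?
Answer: -1066687031/199 ≈ -5.3602e+6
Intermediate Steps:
q(h) = h (q(h) = h - 3*0 = h + 0 = h)
(-3285531 + q(331/199)) - 2074707 = (-3285531 + 331/199) - 2074707 = -653820338/199 - 2074707 = -1066687031/199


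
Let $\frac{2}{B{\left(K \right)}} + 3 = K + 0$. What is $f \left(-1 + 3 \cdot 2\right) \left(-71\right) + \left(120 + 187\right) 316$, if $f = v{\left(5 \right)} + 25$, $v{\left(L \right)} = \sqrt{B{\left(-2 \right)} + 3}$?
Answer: $88137 - 71 \sqrt{65} \approx 87565.0$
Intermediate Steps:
$B{\left(K \right)} = \frac{2}{-3 + K}$ ($B{\left(K \right)} = \frac{2}{-3 + \left(K + 0\right)} = \frac{2}{-3 + K}$)
$v{\left(L \right)} = \frac{\sqrt{65}}{5}$ ($v{\left(L \right)} = \sqrt{\frac{2}{-3 - 2} + 3} = \sqrt{\frac{2}{-5} + 3} = \sqrt{2 \left(- \frac{1}{5}\right) + 3} = \sqrt{- \frac{2}{5} + 3} = \sqrt{\frac{13}{5}} = \frac{\sqrt{65}}{5}$)
$f = 25 + \frac{\sqrt{65}}{5}$ ($f = \frac{\sqrt{65}}{5} + 25 = 25 + \frac{\sqrt{65}}{5} \approx 26.612$)
$f \left(-1 + 3 \cdot 2\right) \left(-71\right) + \left(120 + 187\right) 316 = \left(25 + \frac{\sqrt{65}}{5}\right) \left(-1 + 3 \cdot 2\right) \left(-71\right) + \left(120 + 187\right) 316 = \left(25 + \frac{\sqrt{65}}{5}\right) \left(-1 + 6\right) \left(-71\right) + 307 \cdot 316 = \left(25 + \frac{\sqrt{65}}{5}\right) 5 \left(-71\right) + 97012 = \left(125 + \sqrt{65}\right) \left(-71\right) + 97012 = \left(-8875 - 71 \sqrt{65}\right) + 97012 = 88137 - 71 \sqrt{65}$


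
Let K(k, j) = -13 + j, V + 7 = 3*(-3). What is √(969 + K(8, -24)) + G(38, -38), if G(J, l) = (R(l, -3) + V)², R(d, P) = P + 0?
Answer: 361 + 2*√233 ≈ 391.53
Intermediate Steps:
R(d, P) = P
V = -16 (V = -7 + 3*(-3) = -7 - 9 = -16)
G(J, l) = 361 (G(J, l) = (-3 - 16)² = (-19)² = 361)
√(969 + K(8, -24)) + G(38, -38) = √(969 + (-13 - 24)) + 361 = √(969 - 37) + 361 = √932 + 361 = 2*√233 + 361 = 361 + 2*√233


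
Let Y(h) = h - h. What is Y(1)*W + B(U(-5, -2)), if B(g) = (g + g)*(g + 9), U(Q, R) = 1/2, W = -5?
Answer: 19/2 ≈ 9.5000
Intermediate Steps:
U(Q, R) = 1/2
Y(h) = 0
B(g) = 2*g*(9 + g) (B(g) = (2*g)*(9 + g) = 2*g*(9 + g))
Y(1)*W + B(U(-5, -2)) = 0*(-5) + 2*(1/2)*(9 + 1/2) = 0 + 2*(1/2)*(19/2) = 0 + 19/2 = 19/2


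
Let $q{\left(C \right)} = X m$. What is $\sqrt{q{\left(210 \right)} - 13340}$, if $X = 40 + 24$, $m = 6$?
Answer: $2 i \sqrt{3239} \approx 113.82 i$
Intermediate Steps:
$X = 64$
$q{\left(C \right)} = 384$ ($q{\left(C \right)} = 64 \cdot 6 = 384$)
$\sqrt{q{\left(210 \right)} - 13340} = \sqrt{384 - 13340} = \sqrt{-12956} = 2 i \sqrt{3239}$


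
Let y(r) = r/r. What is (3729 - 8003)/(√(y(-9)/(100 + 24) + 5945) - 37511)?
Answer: 19879929736/174476577823 + 76932*√282131/174476577823 ≈ 0.11417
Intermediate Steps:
y(r) = 1
(3729 - 8003)/(√(y(-9)/(100 + 24) + 5945) - 37511) = (3729 - 8003)/(√(1/(100 + 24) + 5945) - 37511) = -4274/(√(1/124 + 5945) - 37511) = -4274/(√(737181/124) - 37511) = -4274/(9*√282131/62 - 37511) = -4274/(-37511 + 9*√282131/62)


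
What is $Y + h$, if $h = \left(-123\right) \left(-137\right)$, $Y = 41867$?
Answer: $58718$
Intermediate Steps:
$h = 16851$
$Y + h = 41867 + 16851 = 58718$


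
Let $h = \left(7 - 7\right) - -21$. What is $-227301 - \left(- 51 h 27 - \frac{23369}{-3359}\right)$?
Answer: $- \frac{666395225}{3359} \approx -1.9839 \cdot 10^{5}$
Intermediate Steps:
$h = 21$ ($h = \left(7 - 7\right) + 21 = 0 + 21 = 21$)
$-227301 - \left(- 51 h 27 - \frac{23369}{-3359}\right) = -227301 - \left(\left(-51\right) 21 \cdot 27 - \frac{23369}{-3359}\right) = -227301 - \left(\left(-1071\right) 27 - 23369 \left(- \frac{1}{3359}\right)\right) = -227301 - \left(-28917 - - \frac{23369}{3359}\right) = -227301 - \left(-28917 + \frac{23369}{3359}\right) = -227301 - - \frac{97108834}{3359} = -227301 + \frac{97108834}{3359} = - \frac{666395225}{3359}$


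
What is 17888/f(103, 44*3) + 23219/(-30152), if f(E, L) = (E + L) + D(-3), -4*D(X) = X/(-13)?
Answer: 27763000229/368366984 ≈ 75.368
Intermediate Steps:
D(X) = X/52 (D(X) = -X/(4*(-13)) = -X*(-1)/(4*13) = -(-1)*X/52 = X/52)
f(E, L) = -3/52 + E + L (f(E, L) = (E + L) + (1/52)*(-3) = (E + L) - 3/52 = -3/52 + E + L)
17888/f(103, 44*3) + 23219/(-30152) = 17888/(-3/52 + 103 + 44*3) + 23219/(-30152) = 17888/(-3/52 + 103 + 132) + 23219*(-1/30152) = 17888/(12217/52) - 23219/30152 = 17888*(52/12217) - 23219/30152 = 930176/12217 - 23219/30152 = 27763000229/368366984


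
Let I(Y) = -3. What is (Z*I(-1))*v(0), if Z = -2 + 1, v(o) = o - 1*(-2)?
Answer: 6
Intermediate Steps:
v(o) = 2 + o (v(o) = o + 2 = 2 + o)
Z = -1
(Z*I(-1))*v(0) = (-1*(-3))*(2 + 0) = 3*2 = 6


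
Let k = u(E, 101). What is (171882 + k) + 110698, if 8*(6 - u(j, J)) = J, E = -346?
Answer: 2260587/8 ≈ 2.8257e+5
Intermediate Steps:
u(j, J) = 6 - J/8
k = -53/8 (k = 6 - ⅛*101 = 6 - 101/8 = -53/8 ≈ -6.6250)
(171882 + k) + 110698 = (171882 - 53/8) + 110698 = 1375003/8 + 110698 = 2260587/8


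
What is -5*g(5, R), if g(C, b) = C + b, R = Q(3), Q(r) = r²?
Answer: -70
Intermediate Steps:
R = 9 (R = 3² = 9)
-5*g(5, R) = -5*(5 + 9) = -5*14 = -70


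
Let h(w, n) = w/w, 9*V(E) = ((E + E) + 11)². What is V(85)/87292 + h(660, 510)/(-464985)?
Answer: 1692509773/40589470620 ≈ 0.041698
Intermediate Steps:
V(E) = (11 + 2*E)²/9 (V(E) = ((E + E) + 11)²/9 = (2*E + 11)²/9 = (11 + 2*E)²/9)
h(w, n) = 1
V(85)/87292 + h(660, 510)/(-464985) = ((11 + 2*85)²/9)/87292 + 1/(-464985) = ((11 + 170)²/9)*(1/87292) + 1*(-1/464985) = ((⅑)*181²)*(1/87292) - 1/464985 = ((⅑)*32761)*(1/87292) - 1/464985 = (32761/9)*(1/87292) - 1/464985 = 32761/785628 - 1/464985 = 1692509773/40589470620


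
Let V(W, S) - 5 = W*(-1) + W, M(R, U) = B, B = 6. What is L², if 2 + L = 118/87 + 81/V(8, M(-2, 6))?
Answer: 45792289/189225 ≈ 242.00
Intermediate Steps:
M(R, U) = 6
V(W, S) = 5 (V(W, S) = 5 + (W*(-1) + W) = 5 + (-W + W) = 5 + 0 = 5)
L = 6767/435 (L = -2 + (118/87 + 81/5) = -2 + 7637/435 = 6767/435 ≈ 15.556)
L² = (6767/435)² = 45792289/189225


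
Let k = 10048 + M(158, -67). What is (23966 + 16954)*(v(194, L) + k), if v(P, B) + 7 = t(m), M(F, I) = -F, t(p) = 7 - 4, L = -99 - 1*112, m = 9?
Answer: 404535120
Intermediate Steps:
L = -211 (L = -99 - 112 = -211)
t(p) = 3
v(P, B) = -4 (v(P, B) = -7 + 3 = -4)
k = 9890 (k = 10048 - 1*158 = 10048 - 158 = 9890)
(23966 + 16954)*(v(194, L) + k) = (23966 + 16954)*(-4 + 9890) = 40920*9886 = 404535120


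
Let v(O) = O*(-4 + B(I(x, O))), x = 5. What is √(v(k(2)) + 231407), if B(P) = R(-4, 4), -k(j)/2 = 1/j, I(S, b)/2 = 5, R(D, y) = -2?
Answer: √231413 ≈ 481.05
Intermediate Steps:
I(S, b) = 10 (I(S, b) = 2*5 = 10)
k(j) = -2/j
B(P) = -2
v(O) = -6*O (v(O) = O*(-4 - 2) = O*(-6) = -6*O)
√(v(k(2)) + 231407) = √(-(-12)/2 + 231407) = √(-6*(-1) + 231407) = √(6 + 231407) = √231413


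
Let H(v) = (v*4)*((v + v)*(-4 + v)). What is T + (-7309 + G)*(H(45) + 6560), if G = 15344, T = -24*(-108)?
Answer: 5389559192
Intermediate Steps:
H(v) = 8*v²*(-4 + v) (H(v) = (4*v)*((2*v)*(-4 + v)) = (4*v)*(2*v*(-4 + v)) = 8*v²*(-4 + v))
T = 2592
T + (-7309 + G)*(H(45) + 6560) = 2592 + (-7309 + 15344)*(8*45²*(-4 + 45) + 6560) = 2592 + 8035*(8*2025*41 + 6560) = 2592 + 8035*(664200 + 6560) = 2592 + 8035*670760 = 2592 + 5389556600 = 5389559192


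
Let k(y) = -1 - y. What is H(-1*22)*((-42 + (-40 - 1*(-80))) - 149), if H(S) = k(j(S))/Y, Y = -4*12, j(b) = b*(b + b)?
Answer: -48773/16 ≈ -3048.3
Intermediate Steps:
j(b) = 2*b**2 (j(b) = b*(2*b) = 2*b**2)
Y = -48
H(S) = 1/48 + S**2/24 (H(S) = (-1 - 2*S**2)/(-48) = (-1 - 2*S**2)*(-1/48) = 1/48 + S**2/24)
H(-1*22)*((-42 + (-40 - 1*(-80))) - 149) = (1/48 + (-1*22)**2/24)*((-42 + (-40 - 1*(-80))) - 149) = (1/48 + (1/24)*(-22)**2)*((-42 + (-40 + 80)) - 149) = (1/48 + (1/24)*484)*((-42 + 40) - 149) = (1/48 + 121/6)*(-2 - 149) = (323/16)*(-151) = -48773/16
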